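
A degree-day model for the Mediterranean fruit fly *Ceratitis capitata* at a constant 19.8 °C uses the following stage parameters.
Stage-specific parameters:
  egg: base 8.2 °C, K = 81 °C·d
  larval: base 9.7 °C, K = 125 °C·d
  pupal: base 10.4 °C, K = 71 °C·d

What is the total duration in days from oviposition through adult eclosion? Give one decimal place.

26.9 days

egg: 81 / (19.8 − 8.2) = 81 / 11.6 = 6.983 d.
larval: 125 / (19.8 − 9.7) = 125 / 10.1 = 12.376 d.
pupal: 71 / (19.8 − 10.4) = 71 / 9.4 = 7.553 d.
Sum = 26.912 ≈ 26.9 days.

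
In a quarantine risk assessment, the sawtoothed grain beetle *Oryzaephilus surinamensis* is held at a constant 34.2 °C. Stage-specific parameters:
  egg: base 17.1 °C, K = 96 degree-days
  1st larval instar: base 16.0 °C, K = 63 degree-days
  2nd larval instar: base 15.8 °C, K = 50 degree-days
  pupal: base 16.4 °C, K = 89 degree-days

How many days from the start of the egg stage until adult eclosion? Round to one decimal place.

16.8 days

egg: 96 / (34.2 − 17.1) = 96 / 17.1 = 5.614 d.
1st larval instar: 63 / (34.2 − 16.0) = 63 / 18.2 = 3.462 d.
2nd larval instar: 50 / (34.2 − 15.8) = 50 / 18.4 = 2.717 d.
pupal: 89 / (34.2 − 16.4) = 89 / 17.8 = 5.000 d.
Sum = 16.793 ≈ 16.8 days.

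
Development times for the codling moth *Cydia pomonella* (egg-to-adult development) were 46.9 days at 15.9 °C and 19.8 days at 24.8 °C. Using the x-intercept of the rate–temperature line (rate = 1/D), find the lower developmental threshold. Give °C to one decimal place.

9.4 °C

Linear rate model ⇒ the product D·(T − T_b) is constant across temperatures.
46.9·(15.9 − T_b) = 19.8·(24.8 − T_b)
T_b = (46.9·15.9 − 19.8·24.8) / (46.9 − 19.8) = 254.67 / 27.1 = 9.397 °C ≈ 9.4 °C.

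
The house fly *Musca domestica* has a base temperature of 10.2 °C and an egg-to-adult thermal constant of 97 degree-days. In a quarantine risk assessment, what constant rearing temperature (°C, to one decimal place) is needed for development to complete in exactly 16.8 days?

Required daily accumulation = 97 / 16.8 = 5.774 DD/day.
T = T_base + 5.774 = 10.2 + 5.774 = 15.974 ≈ 16.0 °C.

16.0 °C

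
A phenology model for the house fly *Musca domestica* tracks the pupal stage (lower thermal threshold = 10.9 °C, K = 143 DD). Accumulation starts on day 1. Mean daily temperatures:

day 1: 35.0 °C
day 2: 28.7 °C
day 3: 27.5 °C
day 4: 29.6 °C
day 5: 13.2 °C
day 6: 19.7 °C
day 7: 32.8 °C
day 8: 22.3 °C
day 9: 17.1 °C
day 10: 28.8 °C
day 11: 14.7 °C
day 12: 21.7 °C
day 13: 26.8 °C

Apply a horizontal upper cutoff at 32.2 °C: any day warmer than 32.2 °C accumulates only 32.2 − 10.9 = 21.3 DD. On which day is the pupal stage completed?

Daily DD above 10.9 °C (capped at 21.3): 21.3, 17.8, 16.6, 18.7, 2.3, 8.8, 21.3, 11.4, 6.2, 17.9, 3.8, 10.8, 15.9.
Cumulative: 21.3, 39.1, 55.7, 74.4, 76.7, 85.5, 106.8, 118.2, 124.4, 142.3, 146.1, 156.9, 172.8.
The total first reaches 143 DD on day 11.

day 11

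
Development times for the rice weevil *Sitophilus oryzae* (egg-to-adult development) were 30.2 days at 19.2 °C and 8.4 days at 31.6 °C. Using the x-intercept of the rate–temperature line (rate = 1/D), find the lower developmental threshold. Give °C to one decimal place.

Linear rate model ⇒ the product D·(T − T_b) is constant across temperatures.
30.2·(19.2 − T_b) = 8.4·(31.6 − T_b)
T_b = (30.2·19.2 − 8.4·31.6) / (30.2 − 8.4) = 314.40 / 21.8 = 14.422 °C ≈ 14.4 °C.

14.4 °C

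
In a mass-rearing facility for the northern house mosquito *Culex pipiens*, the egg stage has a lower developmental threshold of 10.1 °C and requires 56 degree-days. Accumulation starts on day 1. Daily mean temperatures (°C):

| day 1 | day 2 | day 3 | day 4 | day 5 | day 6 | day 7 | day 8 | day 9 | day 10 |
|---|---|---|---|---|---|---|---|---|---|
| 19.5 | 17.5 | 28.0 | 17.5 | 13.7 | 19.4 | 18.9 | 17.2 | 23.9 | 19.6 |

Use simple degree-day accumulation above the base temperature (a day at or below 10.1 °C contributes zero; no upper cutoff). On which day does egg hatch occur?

day 7

Daily DD above 10.1 °C: 9.4, 7.4, 17.9, 7.4, 3.6, 9.3, 8.8, 7.1, 13.8, 9.5.
Cumulative: 9.4, 16.8, 34.7, 42.1, 45.7, 55.0, 63.8, 70.9, 84.7, 94.2.
The total first reaches 56 DD on day 7.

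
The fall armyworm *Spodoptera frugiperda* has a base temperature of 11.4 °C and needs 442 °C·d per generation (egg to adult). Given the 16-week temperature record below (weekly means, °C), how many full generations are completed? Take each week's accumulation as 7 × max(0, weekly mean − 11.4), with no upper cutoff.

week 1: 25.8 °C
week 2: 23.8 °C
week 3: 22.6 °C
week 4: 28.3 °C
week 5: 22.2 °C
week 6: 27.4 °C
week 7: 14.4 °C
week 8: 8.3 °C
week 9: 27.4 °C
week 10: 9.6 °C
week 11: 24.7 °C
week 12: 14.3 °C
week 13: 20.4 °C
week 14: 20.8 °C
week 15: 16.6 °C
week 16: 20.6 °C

2 generations

Weekly DD (7 × max(0, T̄ − 11.4)): 100.8, 86.8, 78.4, 118.3, 75.6, 112.0, 21.0, 0.0, 112.0, 0.0, 93.1, 20.3, 63.0, 65.8, 36.4, 64.4.
Season total = 1047.9 DD.
Complete generations = ⌊1047.9 / 442⌋ = 2.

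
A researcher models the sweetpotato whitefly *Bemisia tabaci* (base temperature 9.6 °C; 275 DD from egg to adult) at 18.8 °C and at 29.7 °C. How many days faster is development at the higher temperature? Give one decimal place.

16.2 days

At 18.8 °C: 275 / (18.8 − 9.6) = 275 / 9.2 = 29.891 d.
At 29.7 °C: 275 / (29.7 − 9.6) = 275 / 20.1 = 13.682 d.
Difference = |29.891 − 13.682| = 16.210 ≈ 16.2 days.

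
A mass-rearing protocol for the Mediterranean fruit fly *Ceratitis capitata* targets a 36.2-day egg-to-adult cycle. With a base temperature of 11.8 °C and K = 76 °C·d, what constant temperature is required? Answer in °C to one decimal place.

13.9 °C

Required daily accumulation = 76 / 36.2 = 2.099 DD/day.
T = T_base + 2.099 = 11.8 + 2.099 = 13.899 ≈ 13.9 °C.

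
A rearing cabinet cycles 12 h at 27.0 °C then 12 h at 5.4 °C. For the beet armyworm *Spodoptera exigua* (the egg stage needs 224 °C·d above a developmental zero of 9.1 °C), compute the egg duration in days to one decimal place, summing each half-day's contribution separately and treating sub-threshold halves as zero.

25.0 days

Day half: max(0, 27.0 − 9.1) × 0.5 = 17.9 × 0.5 = 8.95 DD.
Night half: max(0, 5.4 − 9.1) × 0.5 = 0.0 × 0.5 = 0.00 DD.
Per 24 h: 8.95 DD/day.
Duration = 224 / 8.95 = 25.028 ≈ 25.0 days.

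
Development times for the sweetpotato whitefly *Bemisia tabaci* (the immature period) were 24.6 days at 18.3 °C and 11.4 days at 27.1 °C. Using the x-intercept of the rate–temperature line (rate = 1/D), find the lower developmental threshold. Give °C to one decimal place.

Equal thermal constants: D₁(T₁ − T_b) = D₂(T₂ − T_b).
24.6·(18.3 − T_b) = 11.4·(27.1 − T_b)
T_b = (24.6·18.3 − 11.4·27.1) / (24.6 − 11.4) = 141.24 / 13.2 = 10.700 °C ≈ 10.7 °C.

10.7 °C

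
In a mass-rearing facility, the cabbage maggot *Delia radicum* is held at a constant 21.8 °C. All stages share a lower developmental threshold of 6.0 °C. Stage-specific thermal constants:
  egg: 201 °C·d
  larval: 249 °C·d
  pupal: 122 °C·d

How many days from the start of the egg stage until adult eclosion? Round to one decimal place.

36.2 days

Daily accumulation at 21.8 °C = 21.8 − 6.0 = 15.8 DD/day.
Total K = 201 + 249 + 122 = 572 DD.
Total duration = 572 / 15.8 = 36.203 ≈ 36.2 days.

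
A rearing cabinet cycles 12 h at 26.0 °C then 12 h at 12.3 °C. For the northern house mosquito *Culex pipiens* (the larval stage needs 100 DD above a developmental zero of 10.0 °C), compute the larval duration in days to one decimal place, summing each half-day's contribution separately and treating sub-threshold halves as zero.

Day half: max(0, 26.0 − 10.0) × 0.5 = 16.0 × 0.5 = 8.00 DD.
Night half: max(0, 12.3 − 10.0) × 0.5 = 2.3 × 0.5 = 1.15 DD.
Per 24 h: 9.15 DD/day.
Duration = 100 / 9.15 = 10.929 ≈ 10.9 days.

10.9 days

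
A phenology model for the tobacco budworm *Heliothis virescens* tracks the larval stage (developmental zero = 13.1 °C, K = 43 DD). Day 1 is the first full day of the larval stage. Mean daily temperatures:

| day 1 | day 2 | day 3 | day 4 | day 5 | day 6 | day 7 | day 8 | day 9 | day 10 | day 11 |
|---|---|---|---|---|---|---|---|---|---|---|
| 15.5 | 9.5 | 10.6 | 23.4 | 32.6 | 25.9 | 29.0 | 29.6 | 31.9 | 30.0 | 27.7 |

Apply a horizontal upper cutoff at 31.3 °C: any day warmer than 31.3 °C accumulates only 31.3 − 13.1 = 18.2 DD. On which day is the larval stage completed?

day 6

Daily DD above 13.1 °C (capped at 18.2): 2.4, 0.0, 0.0, 10.3, 18.2, 12.8, 15.9, 16.5, 18.2, 16.9, 14.6.
Cumulative: 2.4, 2.4, 2.4, 12.7, 30.9, 43.7, 59.6, 76.1, 94.3, 111.2, 125.8.
The total first reaches 43 DD on day 6.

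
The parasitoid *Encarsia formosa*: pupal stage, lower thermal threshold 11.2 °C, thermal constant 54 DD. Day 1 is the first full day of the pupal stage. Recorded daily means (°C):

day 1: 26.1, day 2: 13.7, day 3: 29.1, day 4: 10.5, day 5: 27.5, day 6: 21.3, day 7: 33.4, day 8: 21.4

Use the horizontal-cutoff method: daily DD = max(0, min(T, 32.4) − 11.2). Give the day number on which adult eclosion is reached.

Daily DD above 11.2 °C (capped at 21.2): 14.9, 2.5, 17.9, 0.0, 16.3, 10.1, 21.2, 10.2.
Cumulative: 14.9, 17.4, 35.3, 35.3, 51.6, 61.7, 82.9, 93.1.
The total first reaches 54 DD on day 6.

day 6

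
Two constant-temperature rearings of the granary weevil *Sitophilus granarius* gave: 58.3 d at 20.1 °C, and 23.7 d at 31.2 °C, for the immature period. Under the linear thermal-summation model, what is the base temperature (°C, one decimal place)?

Equal thermal constants: D₁(T₁ − T_b) = D₂(T₂ − T_b).
58.3·(20.1 − T_b) = 23.7·(31.2 − T_b)
T_b = (58.3·20.1 − 23.7·31.2) / (58.3 − 23.7) = 432.39 / 34.6 = 12.497 °C ≈ 12.5 °C.

12.5 °C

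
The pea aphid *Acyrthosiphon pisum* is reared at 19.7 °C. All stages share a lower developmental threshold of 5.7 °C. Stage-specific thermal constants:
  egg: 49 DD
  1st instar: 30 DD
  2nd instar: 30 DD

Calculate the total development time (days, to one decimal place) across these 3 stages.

7.8 days

Daily accumulation at 19.7 °C = 19.7 − 5.7 = 14.0 DD/day.
Total K = 49 + 30 + 30 = 109 DD.
Total duration = 109 / 14.0 = 7.786 ≈ 7.8 days.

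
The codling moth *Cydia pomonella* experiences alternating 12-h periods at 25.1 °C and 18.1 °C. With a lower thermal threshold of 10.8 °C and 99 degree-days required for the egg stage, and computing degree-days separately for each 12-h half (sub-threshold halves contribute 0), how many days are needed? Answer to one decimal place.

9.2 days

Day half: max(0, 25.1 − 10.8) × 0.5 = 14.3 × 0.5 = 7.15 DD.
Night half: max(0, 18.1 − 10.8) × 0.5 = 7.3 × 0.5 = 3.65 DD.
Per 24 h: 10.80 DD/day.
Duration = 99 / 10.80 = 9.167 ≈ 9.2 days.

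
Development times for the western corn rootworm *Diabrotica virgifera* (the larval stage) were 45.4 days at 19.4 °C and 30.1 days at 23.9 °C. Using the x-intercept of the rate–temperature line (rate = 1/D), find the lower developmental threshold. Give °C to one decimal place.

10.5 °C

Equal thermal constants: D₁(T₁ − T_b) = D₂(T₂ − T_b).
45.4·(19.4 − T_b) = 30.1·(23.9 − T_b)
T_b = (45.4·19.4 − 30.1·23.9) / (45.4 − 30.1) = 161.37 / 15.3 = 10.547 °C ≈ 10.5 °C.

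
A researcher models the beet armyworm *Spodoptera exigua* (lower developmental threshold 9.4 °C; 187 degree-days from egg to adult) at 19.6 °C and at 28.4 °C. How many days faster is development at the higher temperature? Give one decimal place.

8.5 days

At 19.6 °C: 187 / (19.6 − 9.4) = 187 / 10.2 = 18.333 d.
At 28.4 °C: 187 / (28.4 − 9.4) = 187 / 19.0 = 9.842 d.
Difference = |18.333 − 9.842| = 8.491 ≈ 8.5 days.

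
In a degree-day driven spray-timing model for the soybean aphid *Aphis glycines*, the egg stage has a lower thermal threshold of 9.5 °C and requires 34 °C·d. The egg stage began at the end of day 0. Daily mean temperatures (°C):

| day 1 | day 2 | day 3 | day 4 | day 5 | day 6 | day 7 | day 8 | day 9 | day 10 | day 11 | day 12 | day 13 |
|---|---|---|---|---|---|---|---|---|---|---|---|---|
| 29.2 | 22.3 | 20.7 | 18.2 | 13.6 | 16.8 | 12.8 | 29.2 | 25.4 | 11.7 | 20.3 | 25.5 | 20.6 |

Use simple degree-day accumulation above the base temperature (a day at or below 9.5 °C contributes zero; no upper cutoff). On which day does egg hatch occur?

day 3

Daily DD above 9.5 °C: 19.7, 12.8, 11.2, 8.7, 4.1, 7.3, 3.3, 19.7, 15.9, 2.2, 10.8, 16.0, 11.1.
Cumulative: 19.7, 32.5, 43.7, 52.4, 56.5, 63.8, 67.1, 86.8, 102.7, 104.9, 115.7, 131.7, 142.8.
The total first reaches 34 DD on day 3.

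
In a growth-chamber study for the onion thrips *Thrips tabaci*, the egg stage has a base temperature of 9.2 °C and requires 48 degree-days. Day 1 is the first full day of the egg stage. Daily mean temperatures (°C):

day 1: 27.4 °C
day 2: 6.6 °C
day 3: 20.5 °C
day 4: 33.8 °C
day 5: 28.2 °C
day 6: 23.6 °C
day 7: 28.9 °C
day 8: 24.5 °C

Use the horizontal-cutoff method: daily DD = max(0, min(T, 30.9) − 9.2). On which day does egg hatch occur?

Daily DD above 9.2 °C (capped at 21.7): 18.2, 0.0, 11.3, 21.7, 19.0, 14.4, 19.7, 15.3.
Cumulative: 18.2, 18.2, 29.5, 51.2, 70.2, 84.6, 104.3, 119.6.
The total first reaches 48 DD on day 4.

day 4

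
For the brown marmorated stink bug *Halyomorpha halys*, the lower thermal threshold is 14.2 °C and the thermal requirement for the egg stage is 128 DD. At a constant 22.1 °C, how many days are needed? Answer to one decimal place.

16.2 days

Daily accumulation = 22.1 − 14.2 = 7.9 DD/day.
Duration = 128 / 7.9 = 16.203 ≈ 16.2 days.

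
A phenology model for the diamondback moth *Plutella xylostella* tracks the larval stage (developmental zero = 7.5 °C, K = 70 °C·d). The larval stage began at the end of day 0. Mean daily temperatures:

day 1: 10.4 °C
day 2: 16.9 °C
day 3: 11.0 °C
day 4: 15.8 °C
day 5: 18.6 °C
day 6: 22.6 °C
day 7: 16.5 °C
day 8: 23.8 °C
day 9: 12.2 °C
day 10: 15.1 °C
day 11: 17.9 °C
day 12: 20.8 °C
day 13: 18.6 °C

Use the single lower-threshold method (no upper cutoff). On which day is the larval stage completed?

Daily DD above 7.5 °C: 2.9, 9.4, 3.5, 8.3, 11.1, 15.1, 9.0, 16.3, 4.7, 7.6, 10.4, 13.3, 11.1.
Cumulative: 2.9, 12.3, 15.8, 24.1, 35.2, 50.3, 59.3, 75.6, 80.3, 87.9, 98.3, 111.6, 122.7.
The total first reaches 70 DD on day 8.

day 8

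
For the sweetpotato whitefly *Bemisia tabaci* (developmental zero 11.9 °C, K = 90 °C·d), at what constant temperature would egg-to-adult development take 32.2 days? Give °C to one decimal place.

Required daily accumulation = 90 / 32.2 = 2.795 DD/day.
T = T_base + 2.795 = 11.9 + 2.795 = 14.695 ≈ 14.7 °C.

14.7 °C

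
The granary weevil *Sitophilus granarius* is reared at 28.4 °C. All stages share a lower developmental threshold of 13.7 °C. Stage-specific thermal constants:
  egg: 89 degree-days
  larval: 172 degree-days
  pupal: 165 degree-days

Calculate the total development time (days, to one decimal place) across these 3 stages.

29.0 days

Daily accumulation at 28.4 °C = 28.4 − 13.7 = 14.7 DD/day.
Total K = 89 + 172 + 165 = 426 DD.
Total duration = 426 / 14.7 = 28.980 ≈ 29.0 days.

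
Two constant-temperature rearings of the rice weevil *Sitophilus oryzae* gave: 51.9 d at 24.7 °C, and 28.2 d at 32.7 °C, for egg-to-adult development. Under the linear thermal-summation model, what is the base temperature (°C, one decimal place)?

Linear rate model ⇒ the product D·(T − T_b) is constant across temperatures.
51.9·(24.7 − T_b) = 28.2·(32.7 − T_b)
T_b = (51.9·24.7 − 28.2·32.7) / (51.9 − 28.2) = 359.79 / 23.7 = 15.181 °C ≈ 15.2 °C.

15.2 °C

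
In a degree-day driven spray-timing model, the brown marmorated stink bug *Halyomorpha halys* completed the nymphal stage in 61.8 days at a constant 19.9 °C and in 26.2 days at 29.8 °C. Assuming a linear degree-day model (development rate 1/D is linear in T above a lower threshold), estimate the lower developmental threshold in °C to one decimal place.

Linear rate model ⇒ the product D·(T − T_b) is constant across temperatures.
61.8·(19.9 − T_b) = 26.2·(29.8 − T_b)
T_b = (61.8·19.9 − 26.2·29.8) / (61.8 − 26.2) = 449.06 / 35.6 = 12.614 °C ≈ 12.6 °C.

12.6 °C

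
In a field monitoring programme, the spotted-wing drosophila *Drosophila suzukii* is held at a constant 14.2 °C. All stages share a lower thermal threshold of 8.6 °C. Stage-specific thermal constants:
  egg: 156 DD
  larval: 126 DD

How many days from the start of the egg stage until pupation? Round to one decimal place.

50.4 days

Daily accumulation at 14.2 °C = 14.2 − 8.6 = 5.6 DD/day.
Total K = 156 + 126 = 282 DD.
Total duration = 282 / 5.6 = 50.357 ≈ 50.4 days.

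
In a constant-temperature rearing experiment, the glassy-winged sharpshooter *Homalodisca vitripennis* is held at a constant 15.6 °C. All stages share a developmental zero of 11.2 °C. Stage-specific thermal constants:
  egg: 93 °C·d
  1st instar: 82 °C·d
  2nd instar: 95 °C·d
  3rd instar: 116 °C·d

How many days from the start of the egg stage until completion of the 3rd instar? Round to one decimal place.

87.7 days

Daily accumulation at 15.6 °C = 15.6 − 11.2 = 4.4 DD/day.
Total K = 93 + 82 + 95 + 116 = 386 DD.
Total duration = 386 / 4.4 = 87.727 ≈ 87.7 days.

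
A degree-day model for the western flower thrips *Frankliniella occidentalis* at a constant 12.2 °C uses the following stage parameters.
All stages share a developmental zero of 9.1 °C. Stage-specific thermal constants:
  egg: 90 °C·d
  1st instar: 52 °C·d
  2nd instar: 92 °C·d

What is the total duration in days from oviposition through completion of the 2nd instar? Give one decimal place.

75.5 days

Daily accumulation at 12.2 °C = 12.2 − 9.1 = 3.1 DD/day.
Total K = 90 + 52 + 92 = 234 DD.
Total duration = 234 / 3.1 = 75.484 ≈ 75.5 days.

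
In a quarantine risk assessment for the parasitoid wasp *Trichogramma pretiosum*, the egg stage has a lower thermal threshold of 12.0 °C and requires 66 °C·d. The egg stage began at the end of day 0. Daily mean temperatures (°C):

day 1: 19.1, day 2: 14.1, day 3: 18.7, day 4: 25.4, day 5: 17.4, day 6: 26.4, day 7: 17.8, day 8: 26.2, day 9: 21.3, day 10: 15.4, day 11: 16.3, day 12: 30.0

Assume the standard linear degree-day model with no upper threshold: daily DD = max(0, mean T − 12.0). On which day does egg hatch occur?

Daily DD above 12.0 °C: 7.1, 2.1, 6.7, 13.4, 5.4, 14.4, 5.8, 14.2, 9.3, 3.4, 4.3, 18.0.
Cumulative: 7.1, 9.2, 15.9, 29.3, 34.7, 49.1, 54.9, 69.1, 78.4, 81.8, 86.1, 104.1.
The total first reaches 66 DD on day 8.

day 8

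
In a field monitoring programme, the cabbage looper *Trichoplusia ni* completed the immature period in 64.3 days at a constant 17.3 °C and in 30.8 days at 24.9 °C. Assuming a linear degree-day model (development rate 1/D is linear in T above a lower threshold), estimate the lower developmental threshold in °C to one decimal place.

Linear rate model ⇒ the product D·(T − T_b) is constant across temperatures.
64.3·(17.3 − T_b) = 30.8·(24.9 − T_b)
T_b = (64.3·17.3 − 30.8·24.9) / (64.3 − 30.8) = 345.47 / 33.5 = 10.313 °C ≈ 10.3 °C.

10.3 °C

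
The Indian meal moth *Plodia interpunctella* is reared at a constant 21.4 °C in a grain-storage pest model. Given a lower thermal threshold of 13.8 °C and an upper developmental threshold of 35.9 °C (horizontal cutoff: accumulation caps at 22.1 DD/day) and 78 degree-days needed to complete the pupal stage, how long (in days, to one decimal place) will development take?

10.3 days

Daily accumulation = 21.4 − 13.8 = 7.6 DD/day.
Duration = 78 / 7.6 = 10.263 ≈ 10.3 days.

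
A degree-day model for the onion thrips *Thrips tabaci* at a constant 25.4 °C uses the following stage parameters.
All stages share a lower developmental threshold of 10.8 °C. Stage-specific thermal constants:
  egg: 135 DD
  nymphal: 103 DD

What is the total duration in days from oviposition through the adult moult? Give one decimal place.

Daily accumulation at 25.4 °C = 25.4 − 10.8 = 14.6 DD/day.
Total K = 135 + 103 = 238 DD.
Total duration = 238 / 14.6 = 16.301 ≈ 16.3 days.

16.3 days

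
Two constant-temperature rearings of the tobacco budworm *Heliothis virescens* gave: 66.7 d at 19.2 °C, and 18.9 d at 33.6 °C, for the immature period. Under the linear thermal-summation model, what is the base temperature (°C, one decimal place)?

13.5 °C

Equal thermal constants: D₁(T₁ − T_b) = D₂(T₂ − T_b).
66.7·(19.2 − T_b) = 18.9·(33.6 − T_b)
T_b = (66.7·19.2 − 18.9·33.6) / (66.7 − 18.9) = 645.60 / 47.8 = 13.506 °C ≈ 13.5 °C.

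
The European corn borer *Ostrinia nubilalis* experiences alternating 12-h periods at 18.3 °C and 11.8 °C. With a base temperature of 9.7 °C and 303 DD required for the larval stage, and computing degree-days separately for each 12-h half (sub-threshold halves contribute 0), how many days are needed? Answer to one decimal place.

Day half: max(0, 18.3 − 9.7) × 0.5 = 8.6 × 0.5 = 4.30 DD.
Night half: max(0, 11.8 − 9.7) × 0.5 = 2.1 × 0.5 = 1.05 DD.
Per 24 h: 5.35 DD/day.
Duration = 303 / 5.35 = 56.636 ≈ 56.6 days.

56.6 days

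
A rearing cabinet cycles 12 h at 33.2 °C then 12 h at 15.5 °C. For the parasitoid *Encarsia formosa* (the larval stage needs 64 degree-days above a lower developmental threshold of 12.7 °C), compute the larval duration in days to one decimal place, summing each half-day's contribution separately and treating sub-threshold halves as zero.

Day half: max(0, 33.2 − 12.7) × 0.5 = 20.5 × 0.5 = 10.25 DD.
Night half: max(0, 15.5 − 12.7) × 0.5 = 2.8 × 0.5 = 1.40 DD.
Per 24 h: 11.65 DD/day.
Duration = 64 / 11.65 = 5.494 ≈ 5.5 days.

5.5 days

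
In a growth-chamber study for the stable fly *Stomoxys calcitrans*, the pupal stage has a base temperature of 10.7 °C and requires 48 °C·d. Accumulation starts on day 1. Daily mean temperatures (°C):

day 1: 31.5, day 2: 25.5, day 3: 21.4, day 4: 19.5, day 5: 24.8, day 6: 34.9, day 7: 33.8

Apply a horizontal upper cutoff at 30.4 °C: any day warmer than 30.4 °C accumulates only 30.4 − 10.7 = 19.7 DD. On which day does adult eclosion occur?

day 4

Daily DD above 10.7 °C (capped at 19.7): 19.7, 14.8, 10.7, 8.8, 14.1, 19.7, 19.7.
Cumulative: 19.7, 34.5, 45.2, 54.0, 68.1, 87.8, 107.5.
The total first reaches 48 DD on day 4.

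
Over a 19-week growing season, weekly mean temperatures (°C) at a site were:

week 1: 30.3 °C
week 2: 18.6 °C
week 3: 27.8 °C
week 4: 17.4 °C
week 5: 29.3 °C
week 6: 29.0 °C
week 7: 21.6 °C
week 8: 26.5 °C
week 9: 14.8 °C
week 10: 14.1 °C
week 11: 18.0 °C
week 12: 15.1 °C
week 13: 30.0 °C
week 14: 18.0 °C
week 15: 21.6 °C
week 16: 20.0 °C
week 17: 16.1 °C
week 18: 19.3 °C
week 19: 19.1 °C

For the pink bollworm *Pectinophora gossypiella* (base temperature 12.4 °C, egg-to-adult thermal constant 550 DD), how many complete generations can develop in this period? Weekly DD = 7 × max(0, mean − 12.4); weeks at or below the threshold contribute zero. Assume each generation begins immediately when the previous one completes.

Weekly DD (7 × max(0, T̄ − 12.4)): 125.3, 43.4, 107.8, 35.0, 118.3, 116.2, 64.4, 98.7, 16.8, 11.9, 39.2, 18.9, 123.2, 39.2, 64.4, 53.2, 25.9, 48.3, 46.9.
Season total = 1197.0 DD.
Complete generations = ⌊1197.0 / 550⌋ = 2.

2 generations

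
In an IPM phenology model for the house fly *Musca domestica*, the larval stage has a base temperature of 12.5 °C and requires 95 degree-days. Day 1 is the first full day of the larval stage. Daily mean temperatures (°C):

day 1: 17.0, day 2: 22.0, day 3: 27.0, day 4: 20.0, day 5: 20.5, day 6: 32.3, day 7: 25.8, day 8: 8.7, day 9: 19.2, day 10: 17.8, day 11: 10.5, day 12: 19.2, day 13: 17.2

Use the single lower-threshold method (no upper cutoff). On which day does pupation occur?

day 12

Daily DD above 12.5 °C: 4.5, 9.5, 14.5, 7.5, 8.0, 19.8, 13.3, 0.0, 6.7, 5.3, 0.0, 6.7, 4.7.
Cumulative: 4.5, 14.0, 28.5, 36.0, 44.0, 63.8, 77.1, 77.1, 83.8, 89.1, 89.1, 95.8, 100.5.
The total first reaches 95 DD on day 12.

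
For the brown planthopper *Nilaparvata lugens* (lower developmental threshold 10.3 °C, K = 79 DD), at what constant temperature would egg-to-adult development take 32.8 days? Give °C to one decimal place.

12.7 °C

Required daily accumulation = 79 / 32.8 = 2.409 DD/day.
T = T_base + 2.409 = 10.3 + 2.409 = 12.709 ≈ 12.7 °C.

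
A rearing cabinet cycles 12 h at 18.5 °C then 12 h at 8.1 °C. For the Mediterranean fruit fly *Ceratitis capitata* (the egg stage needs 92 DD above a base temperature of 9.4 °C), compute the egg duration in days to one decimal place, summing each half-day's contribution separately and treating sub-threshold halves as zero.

20.2 days

Day half: max(0, 18.5 − 9.4) × 0.5 = 9.1 × 0.5 = 4.55 DD.
Night half: max(0, 8.1 − 9.4) × 0.5 = 0.0 × 0.5 = 0.00 DD.
Per 24 h: 4.55 DD/day.
Duration = 92 / 4.55 = 20.220 ≈ 20.2 days.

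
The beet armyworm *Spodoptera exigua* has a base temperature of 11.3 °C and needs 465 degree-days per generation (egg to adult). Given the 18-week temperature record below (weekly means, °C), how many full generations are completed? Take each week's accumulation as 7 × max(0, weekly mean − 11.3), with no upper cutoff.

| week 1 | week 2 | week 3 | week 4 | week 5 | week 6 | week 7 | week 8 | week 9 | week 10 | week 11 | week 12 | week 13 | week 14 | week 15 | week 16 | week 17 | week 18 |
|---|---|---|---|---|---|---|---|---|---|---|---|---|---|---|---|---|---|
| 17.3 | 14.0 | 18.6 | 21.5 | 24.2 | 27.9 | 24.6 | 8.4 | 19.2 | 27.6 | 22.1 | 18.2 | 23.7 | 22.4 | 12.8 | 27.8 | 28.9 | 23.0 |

2 generations

Weekly DD (7 × max(0, T̄ − 11.3)): 42.0, 18.9, 51.1, 71.4, 90.3, 116.2, 93.1, 0.0, 55.3, 114.1, 75.6, 48.3, 86.8, 77.7, 10.5, 115.5, 123.2, 81.9.
Season total = 1271.9 DD.
Complete generations = ⌊1271.9 / 465⌋ = 2.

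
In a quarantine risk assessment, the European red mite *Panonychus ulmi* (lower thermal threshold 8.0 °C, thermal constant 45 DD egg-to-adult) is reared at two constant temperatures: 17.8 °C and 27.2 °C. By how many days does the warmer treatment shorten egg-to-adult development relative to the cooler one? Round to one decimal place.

2.2 days

At 17.8 °C: 45 / (17.8 − 8.0) = 45 / 9.8 = 4.592 d.
At 27.2 °C: 45 / (27.2 − 8.0) = 45 / 19.2 = 2.344 d.
Difference = |4.592 − 2.344| = 2.248 ≈ 2.2 days.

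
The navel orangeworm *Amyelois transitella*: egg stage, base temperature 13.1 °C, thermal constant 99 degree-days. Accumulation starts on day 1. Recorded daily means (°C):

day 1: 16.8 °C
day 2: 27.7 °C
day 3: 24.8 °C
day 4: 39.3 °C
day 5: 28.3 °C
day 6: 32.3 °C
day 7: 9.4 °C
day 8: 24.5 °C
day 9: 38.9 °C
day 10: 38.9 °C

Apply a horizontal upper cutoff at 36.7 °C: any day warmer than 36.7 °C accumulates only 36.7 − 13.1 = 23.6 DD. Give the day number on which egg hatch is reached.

day 8

Daily DD above 13.1 °C (capped at 23.6): 3.7, 14.6, 11.7, 23.6, 15.2, 19.2, 0.0, 11.4, 23.6, 23.6.
Cumulative: 3.7, 18.3, 30.0, 53.6, 68.8, 88.0, 88.0, 99.4, 123.0, 146.6.
The total first reaches 99 DD on day 8.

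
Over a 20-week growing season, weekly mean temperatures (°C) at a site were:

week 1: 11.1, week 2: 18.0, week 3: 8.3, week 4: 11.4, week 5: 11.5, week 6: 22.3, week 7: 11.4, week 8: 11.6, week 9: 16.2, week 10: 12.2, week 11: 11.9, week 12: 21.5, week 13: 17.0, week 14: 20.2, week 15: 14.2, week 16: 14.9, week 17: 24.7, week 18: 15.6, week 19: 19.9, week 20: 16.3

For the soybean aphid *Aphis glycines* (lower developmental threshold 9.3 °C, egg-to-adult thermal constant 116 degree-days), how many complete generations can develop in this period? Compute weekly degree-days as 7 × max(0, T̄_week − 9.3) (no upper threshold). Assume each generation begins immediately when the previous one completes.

Weekly DD (7 × max(0, T̄ − 9.3)): 12.6, 60.9, 0.0, 14.7, 15.4, 91.0, 14.7, 16.1, 48.3, 20.3, 18.2, 85.4, 53.9, 76.3, 34.3, 39.2, 107.8, 44.1, 74.2, 49.0.
Season total = 876.4 DD.
Complete generations = ⌊876.4 / 116⌋ = 7.

7 generations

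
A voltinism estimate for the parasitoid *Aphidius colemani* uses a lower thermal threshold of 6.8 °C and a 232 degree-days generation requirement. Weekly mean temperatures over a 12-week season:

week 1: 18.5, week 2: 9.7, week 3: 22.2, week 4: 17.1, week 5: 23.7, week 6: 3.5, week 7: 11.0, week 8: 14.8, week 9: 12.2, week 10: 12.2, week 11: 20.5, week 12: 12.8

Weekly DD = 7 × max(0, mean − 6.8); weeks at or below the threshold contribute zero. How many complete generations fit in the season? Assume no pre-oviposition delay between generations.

Weekly DD (7 × max(0, T̄ − 6.8)): 81.9, 20.3, 107.8, 72.1, 118.3, 0.0, 29.4, 56.0, 37.8, 37.8, 95.9, 42.0.
Season total = 699.3 DD.
Complete generations = ⌊699.3 / 232⌋ = 3.

3 generations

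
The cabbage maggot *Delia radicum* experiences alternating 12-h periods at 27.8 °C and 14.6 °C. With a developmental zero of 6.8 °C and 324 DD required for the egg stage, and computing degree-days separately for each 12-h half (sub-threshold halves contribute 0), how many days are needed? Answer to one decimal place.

Day half: max(0, 27.8 − 6.8) × 0.5 = 21.0 × 0.5 = 10.50 DD.
Night half: max(0, 14.6 − 6.8) × 0.5 = 7.8 × 0.5 = 3.90 DD.
Per 24 h: 14.40 DD/day.
Duration = 324 / 14.40 = 22.500 ≈ 22.5 days.

22.5 days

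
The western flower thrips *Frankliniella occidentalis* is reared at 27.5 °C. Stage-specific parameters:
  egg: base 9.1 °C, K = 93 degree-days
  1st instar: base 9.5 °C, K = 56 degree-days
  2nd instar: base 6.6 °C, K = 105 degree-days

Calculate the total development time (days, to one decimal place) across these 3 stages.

13.2 days

egg: 93 / (27.5 − 9.1) = 93 / 18.4 = 5.054 d.
1st instar: 56 / (27.5 − 9.5) = 56 / 18.0 = 3.111 d.
2nd instar: 105 / (27.5 − 6.6) = 105 / 20.9 = 5.024 d.
Sum = 13.189 ≈ 13.2 days.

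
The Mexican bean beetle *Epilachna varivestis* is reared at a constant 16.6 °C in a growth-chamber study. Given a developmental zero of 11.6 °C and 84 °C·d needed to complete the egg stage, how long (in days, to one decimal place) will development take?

16.8 days

Daily accumulation = 16.6 − 11.6 = 5.0 DD/day.
Duration = 84 / 5.0 = 16.800 ≈ 16.8 days.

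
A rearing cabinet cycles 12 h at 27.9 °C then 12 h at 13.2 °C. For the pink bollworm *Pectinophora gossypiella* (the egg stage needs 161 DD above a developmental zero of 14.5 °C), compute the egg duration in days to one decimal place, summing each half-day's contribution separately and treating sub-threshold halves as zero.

24.0 days

Day half: max(0, 27.9 − 14.5) × 0.5 = 13.4 × 0.5 = 6.70 DD.
Night half: max(0, 13.2 − 14.5) × 0.5 = 0.0 × 0.5 = 0.00 DD.
Per 24 h: 6.70 DD/day.
Duration = 161 / 6.70 = 24.030 ≈ 24.0 days.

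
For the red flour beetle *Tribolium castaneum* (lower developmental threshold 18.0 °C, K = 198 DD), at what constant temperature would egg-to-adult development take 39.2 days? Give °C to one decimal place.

Required daily accumulation = 198 / 39.2 = 5.051 DD/day.
T = T_base + 5.051 = 18.0 + 5.051 = 23.051 ≈ 23.1 °C.

23.1 °C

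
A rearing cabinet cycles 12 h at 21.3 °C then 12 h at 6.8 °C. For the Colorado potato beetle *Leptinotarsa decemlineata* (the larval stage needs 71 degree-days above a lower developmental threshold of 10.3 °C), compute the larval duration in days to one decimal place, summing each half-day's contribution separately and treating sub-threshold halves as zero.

12.9 days

Day half: max(0, 21.3 − 10.3) × 0.5 = 11.0 × 0.5 = 5.50 DD.
Night half: max(0, 6.8 − 10.3) × 0.5 = 0.0 × 0.5 = 0.00 DD.
Per 24 h: 5.50 DD/day.
Duration = 71 / 5.50 = 12.909 ≈ 12.9 days.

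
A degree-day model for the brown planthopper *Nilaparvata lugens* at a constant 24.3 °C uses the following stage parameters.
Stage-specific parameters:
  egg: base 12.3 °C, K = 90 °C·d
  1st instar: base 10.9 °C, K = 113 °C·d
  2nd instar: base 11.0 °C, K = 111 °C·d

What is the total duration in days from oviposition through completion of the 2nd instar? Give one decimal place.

egg: 90 / (24.3 − 12.3) = 90 / 12.0 = 7.500 d.
1st instar: 113 / (24.3 − 10.9) = 113 / 13.4 = 8.433 d.
2nd instar: 111 / (24.3 − 11.0) = 111 / 13.3 = 8.346 d.
Sum = 24.279 ≈ 24.3 days.

24.3 days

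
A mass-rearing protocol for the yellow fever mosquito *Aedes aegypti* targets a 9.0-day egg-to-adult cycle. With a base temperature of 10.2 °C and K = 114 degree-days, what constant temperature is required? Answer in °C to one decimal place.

22.9 °C

Required daily accumulation = 114 / 9.0 = 12.667 DD/day.
T = T_base + 12.667 = 10.2 + 12.667 = 22.867 ≈ 22.9 °C.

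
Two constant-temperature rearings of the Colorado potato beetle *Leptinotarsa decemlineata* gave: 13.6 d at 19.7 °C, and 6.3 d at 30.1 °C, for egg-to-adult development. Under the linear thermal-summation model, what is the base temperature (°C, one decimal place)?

Equal thermal constants: D₁(T₁ − T_b) = D₂(T₂ − T_b).
13.6·(19.7 − T_b) = 6.3·(30.1 − T_b)
T_b = (13.6·19.7 − 6.3·30.1) / (13.6 − 6.3) = 78.29 / 7.3 = 10.725 °C ≈ 10.7 °C.

10.7 °C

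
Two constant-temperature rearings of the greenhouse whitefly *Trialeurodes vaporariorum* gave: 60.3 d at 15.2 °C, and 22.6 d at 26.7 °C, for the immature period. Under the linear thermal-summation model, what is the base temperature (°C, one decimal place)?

8.3 °C

Equal thermal constants: D₁(T₁ − T_b) = D₂(T₂ − T_b).
60.3·(15.2 − T_b) = 22.6·(26.7 − T_b)
T_b = (60.3·15.2 − 22.6·26.7) / (60.3 − 22.6) = 313.14 / 37.7 = 8.306 °C ≈ 8.3 °C.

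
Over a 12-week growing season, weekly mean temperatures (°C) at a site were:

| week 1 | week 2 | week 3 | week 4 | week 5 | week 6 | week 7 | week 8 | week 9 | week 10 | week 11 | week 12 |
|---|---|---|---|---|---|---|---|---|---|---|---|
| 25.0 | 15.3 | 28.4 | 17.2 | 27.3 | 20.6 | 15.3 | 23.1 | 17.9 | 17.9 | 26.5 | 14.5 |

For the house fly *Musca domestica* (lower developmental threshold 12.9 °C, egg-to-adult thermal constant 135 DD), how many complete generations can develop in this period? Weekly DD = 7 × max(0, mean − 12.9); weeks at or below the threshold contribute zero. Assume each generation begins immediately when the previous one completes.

Weekly DD (7 × max(0, T̄ − 12.9)): 84.7, 16.8, 108.5, 30.1, 100.8, 53.9, 16.8, 71.4, 35.0, 35.0, 95.2, 11.2.
Season total = 659.4 DD.
Complete generations = ⌊659.4 / 135⌋ = 4.

4 generations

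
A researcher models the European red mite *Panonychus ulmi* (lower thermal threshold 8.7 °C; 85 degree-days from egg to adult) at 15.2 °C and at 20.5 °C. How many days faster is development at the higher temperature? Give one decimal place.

At 15.2 °C: 85 / (15.2 − 8.7) = 85 / 6.5 = 13.077 d.
At 20.5 °C: 85 / (20.5 − 8.7) = 85 / 11.8 = 7.203 d.
Difference = |13.077 − 7.203| = 5.874 ≈ 5.9 days.

5.9 days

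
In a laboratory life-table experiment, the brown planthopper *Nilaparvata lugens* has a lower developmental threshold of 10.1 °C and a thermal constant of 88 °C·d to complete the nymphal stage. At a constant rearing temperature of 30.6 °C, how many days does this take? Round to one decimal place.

4.3 days

Daily accumulation = 30.6 − 10.1 = 20.5 DD/day.
Duration = 88 / 20.5 = 4.293 ≈ 4.3 days.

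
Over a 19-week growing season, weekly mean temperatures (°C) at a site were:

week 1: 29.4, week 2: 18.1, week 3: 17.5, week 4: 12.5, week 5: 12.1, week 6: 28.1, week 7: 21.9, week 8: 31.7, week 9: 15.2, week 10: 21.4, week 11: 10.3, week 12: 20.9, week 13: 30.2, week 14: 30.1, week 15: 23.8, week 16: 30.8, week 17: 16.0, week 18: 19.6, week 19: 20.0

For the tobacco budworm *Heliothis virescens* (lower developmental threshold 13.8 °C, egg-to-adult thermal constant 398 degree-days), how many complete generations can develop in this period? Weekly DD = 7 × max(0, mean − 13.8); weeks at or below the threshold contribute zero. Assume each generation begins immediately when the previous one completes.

2 generations

Weekly DD (7 × max(0, T̄ − 13.8)): 109.2, 30.1, 25.9, 0.0, 0.0, 100.1, 56.7, 125.3, 9.8, 53.2, 0.0, 49.7, 114.8, 114.1, 70.0, 119.0, 15.4, 40.6, 43.4.
Season total = 1077.3 DD.
Complete generations = ⌊1077.3 / 398⌋ = 2.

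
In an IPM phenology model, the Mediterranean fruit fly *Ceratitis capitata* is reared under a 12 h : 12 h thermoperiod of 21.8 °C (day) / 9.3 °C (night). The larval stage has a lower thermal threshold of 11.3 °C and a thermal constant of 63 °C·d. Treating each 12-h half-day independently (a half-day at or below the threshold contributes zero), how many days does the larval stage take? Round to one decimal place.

12.0 days

Day half: max(0, 21.8 − 11.3) × 0.5 = 10.5 × 0.5 = 5.25 DD.
Night half: max(0, 9.3 − 11.3) × 0.5 = 0.0 × 0.5 = 0.00 DD.
Per 24 h: 5.25 DD/day.
Duration = 63 / 5.25 = 12.000 ≈ 12.0 days.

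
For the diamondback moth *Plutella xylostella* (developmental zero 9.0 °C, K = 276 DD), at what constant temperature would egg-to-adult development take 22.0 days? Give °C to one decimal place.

Required daily accumulation = 276 / 22.0 = 12.545 DD/day.
T = T_base + 12.545 = 9.0 + 12.545 = 21.545 ≈ 21.5 °C.

21.5 °C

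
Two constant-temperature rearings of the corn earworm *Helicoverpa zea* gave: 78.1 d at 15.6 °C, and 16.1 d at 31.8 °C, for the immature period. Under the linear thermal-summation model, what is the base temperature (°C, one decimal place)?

11.4 °C

Under the model K = D·(T − T_b), so D₁·(T₁ − T_b) = D₂·(T₂ − T_b).
78.1·(15.6 − T_b) = 16.1·(31.8 − T_b)
T_b = (78.1·15.6 − 16.1·31.8) / (78.1 − 16.1) = 706.38 / 62.0 = 11.393 °C ≈ 11.4 °C.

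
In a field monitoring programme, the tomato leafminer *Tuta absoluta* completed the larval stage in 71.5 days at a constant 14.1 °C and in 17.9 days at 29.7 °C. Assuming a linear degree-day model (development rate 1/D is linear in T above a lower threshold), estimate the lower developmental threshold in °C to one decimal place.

Equal thermal constants: D₁(T₁ − T_b) = D₂(T₂ − T_b).
71.5·(14.1 − T_b) = 17.9·(29.7 − T_b)
T_b = (71.5·14.1 − 17.9·29.7) / (71.5 − 17.9) = 476.52 / 53.6 = 8.890 °C ≈ 8.9 °C.

8.9 °C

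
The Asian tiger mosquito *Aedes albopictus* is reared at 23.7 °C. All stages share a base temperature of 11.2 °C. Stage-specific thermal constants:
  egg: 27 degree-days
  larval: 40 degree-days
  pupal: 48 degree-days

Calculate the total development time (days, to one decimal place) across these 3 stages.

9.2 days

Daily accumulation at 23.7 °C = 23.7 − 11.2 = 12.5 DD/day.
Total K = 27 + 40 + 48 = 115 DD.
Total duration = 115 / 12.5 = 9.200 ≈ 9.2 days.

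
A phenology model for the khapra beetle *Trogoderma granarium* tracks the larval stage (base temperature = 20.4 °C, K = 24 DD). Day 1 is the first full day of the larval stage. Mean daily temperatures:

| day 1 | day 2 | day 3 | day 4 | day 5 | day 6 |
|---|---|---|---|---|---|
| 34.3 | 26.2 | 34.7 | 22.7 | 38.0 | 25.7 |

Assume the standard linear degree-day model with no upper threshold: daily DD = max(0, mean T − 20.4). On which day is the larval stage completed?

Daily DD above 20.4 °C: 13.9, 5.8, 14.3, 2.3, 17.6, 5.3.
Cumulative: 13.9, 19.7, 34.0, 36.3, 53.9, 59.2.
The total first reaches 24 DD on day 3.

day 3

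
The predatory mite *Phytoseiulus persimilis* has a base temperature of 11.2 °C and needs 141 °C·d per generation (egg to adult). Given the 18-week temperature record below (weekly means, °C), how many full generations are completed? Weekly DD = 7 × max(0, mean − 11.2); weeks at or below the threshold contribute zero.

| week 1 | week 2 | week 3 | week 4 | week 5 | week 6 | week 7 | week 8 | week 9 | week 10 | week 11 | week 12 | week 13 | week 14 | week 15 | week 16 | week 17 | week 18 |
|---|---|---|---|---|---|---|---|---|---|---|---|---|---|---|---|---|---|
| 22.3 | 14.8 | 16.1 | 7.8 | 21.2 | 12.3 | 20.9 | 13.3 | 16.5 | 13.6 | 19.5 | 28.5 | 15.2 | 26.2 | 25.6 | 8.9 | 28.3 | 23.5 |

6 generations

Weekly DD (7 × max(0, T̄ − 11.2)): 77.7, 25.2, 34.3, 0.0, 70.0, 7.7, 67.9, 14.7, 37.1, 16.8, 58.1, 121.1, 28.0, 105.0, 100.8, 0.0, 119.7, 86.1.
Season total = 970.2 DD.
Complete generations = ⌊970.2 / 141⌋ = 6.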